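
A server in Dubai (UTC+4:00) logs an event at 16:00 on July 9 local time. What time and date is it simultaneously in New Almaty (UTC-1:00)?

In UTC: 16:00 − 4:00 = 12:00 on Jul 9.
New Almaty is UTC−1:00: 12:00 − 1:00 = 11:00 on Jul 9.

11:00 on July 9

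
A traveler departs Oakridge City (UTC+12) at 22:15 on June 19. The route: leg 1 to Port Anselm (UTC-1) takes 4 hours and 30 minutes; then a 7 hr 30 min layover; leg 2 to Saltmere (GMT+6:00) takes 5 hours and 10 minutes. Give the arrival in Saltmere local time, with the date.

Convert departure to UTC: 22:15 − 12:00 = 10:15 UTC on Jun 19.
Add 4 hours 30 minutes leg 1 → 14:45 UTC.
Add 7 hours and 30 minutes layover in Port Anselm → 22:15 UTC.
Add 5 hours 10 minutes leg 2 → 03:25 UTC (Jun 20).
Saltmere is UTC+6:00, so local arrival = 03:25 + 6:00 = 09:25 on Jun 20.

09:25 on June 20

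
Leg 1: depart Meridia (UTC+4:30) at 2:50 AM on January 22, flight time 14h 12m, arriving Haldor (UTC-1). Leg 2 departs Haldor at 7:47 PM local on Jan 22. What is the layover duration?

8 hours 15 minutes

Convert departure to UTC: 2:50 AM − 4:30 = 10:20 PM UTC on Jan 21.
Add 14 hours and 12 minutes flight time → 12:32 PM UTC (Jan 22).
Haldor is UTC−1:00, so local arrival = 12:32 PM − 1:00 = 11:32 AM on Jan 22.
Layover = 7:47 PM − 11:32 AM = 8 hours 15 minutes.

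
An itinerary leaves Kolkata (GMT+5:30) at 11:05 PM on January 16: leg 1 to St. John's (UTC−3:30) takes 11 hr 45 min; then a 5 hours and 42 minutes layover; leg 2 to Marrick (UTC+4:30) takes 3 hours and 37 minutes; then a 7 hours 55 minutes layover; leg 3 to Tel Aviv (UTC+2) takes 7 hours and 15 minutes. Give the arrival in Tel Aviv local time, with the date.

7:49 AM on January 18

Convert departure to UTC: 11:05 PM − 5:30 = 5:35 PM UTC on Jan 16.
Add 11 hours 45 minutes leg 1 → 5:20 AM UTC (Jan 17).
Add 5 hours 42 minutes layover in St. John's → 11:02 AM UTC.
Add 3 hours and 37 minutes leg 2 → 2:39 PM UTC.
Add 7 hours and 55 minutes layover in Marrick → 10:34 PM UTC.
Add 7 hours and 15 minutes leg 3 → 5:49 AM UTC (Jan 18).
Tel Aviv is UTC+2:00, so local arrival = 5:49 AM + 2:00 = 7:49 AM on Jan 18.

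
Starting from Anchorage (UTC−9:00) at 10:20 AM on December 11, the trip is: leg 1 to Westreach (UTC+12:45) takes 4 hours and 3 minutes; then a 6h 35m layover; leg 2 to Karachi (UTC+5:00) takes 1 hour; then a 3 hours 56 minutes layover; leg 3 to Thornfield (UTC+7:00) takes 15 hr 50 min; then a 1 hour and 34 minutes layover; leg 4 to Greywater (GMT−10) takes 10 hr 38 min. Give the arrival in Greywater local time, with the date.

Convert departure to UTC: 10:20 AM + 9:00 = 7:20 PM UTC on Dec 11.
Add 4 hours and 3 minutes leg 1 → 11:23 PM UTC.
Add 6 hours and 35 minutes layover in Westreach → 5:58 AM UTC (Dec 12).
Add 1 hour leg 2 → 6:58 AM UTC.
Add 3 hours 56 minutes layover in Karachi → 10:54 AM UTC.
Add 15 hours 50 minutes leg 3 → 2:44 AM UTC (Dec 13).
Add 1 hour and 34 minutes layover in Thornfield → 4:18 AM UTC.
Add 10 hours and 38 minutes leg 4 → 2:56 PM UTC.
Greywater is UTC−10:00, so local arrival = 2:56 PM − 10:00 = 4:56 AM on Dec 13.

4:56 AM on Dec 13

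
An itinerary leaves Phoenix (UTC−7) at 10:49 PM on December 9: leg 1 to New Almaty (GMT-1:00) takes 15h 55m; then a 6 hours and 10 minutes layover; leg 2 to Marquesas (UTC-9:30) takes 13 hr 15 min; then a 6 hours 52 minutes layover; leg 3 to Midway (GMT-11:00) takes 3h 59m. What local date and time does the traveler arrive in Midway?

5:00 PM on December 11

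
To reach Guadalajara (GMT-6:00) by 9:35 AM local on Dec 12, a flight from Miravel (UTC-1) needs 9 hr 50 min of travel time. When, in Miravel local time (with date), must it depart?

4:45 AM on December 12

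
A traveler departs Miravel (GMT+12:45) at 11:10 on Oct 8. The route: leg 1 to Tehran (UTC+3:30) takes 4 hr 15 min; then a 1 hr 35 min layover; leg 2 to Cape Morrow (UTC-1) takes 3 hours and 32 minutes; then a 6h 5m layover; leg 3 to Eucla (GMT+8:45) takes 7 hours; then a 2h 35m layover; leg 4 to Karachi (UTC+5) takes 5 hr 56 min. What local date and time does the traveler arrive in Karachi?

Convert departure to UTC: 11:10 − 12:45 = 22:25 UTC on Oct 7.
Add 4 hours and 15 minutes leg 1 → 02:40 UTC (Oct 8).
Add 1 hour and 35 minutes layover in Tehran → 04:15 UTC.
Add 3 hours 32 minutes leg 2 → 07:47 UTC.
Add 6 hours and 5 minutes layover in Cape Morrow → 13:52 UTC.
Add 7 hours leg 3 → 20:52 UTC.
Add 2 hours and 35 minutes layover in Eucla → 23:27 UTC.
Add 5 hours and 56 minutes leg 4 → 05:23 UTC (Oct 9).
Karachi is UTC+5:00, so local arrival = 05:23 + 5:00 = 10:23 on Oct 9.

10:23 on October 9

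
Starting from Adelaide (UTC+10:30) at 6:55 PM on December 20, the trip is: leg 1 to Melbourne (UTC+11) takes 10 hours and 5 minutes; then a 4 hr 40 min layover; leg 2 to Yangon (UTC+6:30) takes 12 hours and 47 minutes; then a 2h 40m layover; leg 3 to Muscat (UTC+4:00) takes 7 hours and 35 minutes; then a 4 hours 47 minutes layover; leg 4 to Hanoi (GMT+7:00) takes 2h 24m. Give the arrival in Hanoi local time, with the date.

Convert departure to UTC: 6:55 PM − 10:30 = 8:25 AM UTC on Dec 20.
Add 10 hours and 5 minutes leg 1 → 6:30 PM UTC.
Add 4 hours and 40 minutes layover in Melbourne → 11:10 PM UTC.
Add 12 hours 47 minutes leg 2 → 11:57 AM UTC (Dec 21).
Add 2 hours and 40 minutes layover in Yangon → 2:37 PM UTC.
Add 7 hours and 35 minutes leg 3 → 10:12 PM UTC.
Add 4 hours and 47 minutes layover in Muscat → 2:59 AM UTC (Dec 22).
Add 2 hours and 24 minutes leg 4 → 5:23 AM UTC.
Hanoi is UTC+7:00, so local arrival = 5:23 AM + 7:00 = 12:23 PM on Dec 22.

12:23 PM on Dec 22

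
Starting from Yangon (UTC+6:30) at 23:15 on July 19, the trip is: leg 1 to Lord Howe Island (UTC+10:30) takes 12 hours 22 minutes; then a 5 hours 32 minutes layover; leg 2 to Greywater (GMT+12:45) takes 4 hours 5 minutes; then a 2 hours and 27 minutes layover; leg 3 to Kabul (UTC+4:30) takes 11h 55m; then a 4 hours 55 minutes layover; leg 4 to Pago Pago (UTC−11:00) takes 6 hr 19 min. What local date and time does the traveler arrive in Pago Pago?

Convert departure to UTC: 23:15 − 6:30 = 16:45 UTC on Jul 19.
Add 12 hours 22 minutes leg 1 → 05:07 UTC (Jul 20).
Add 5 hours 32 minutes layover in Lord Howe Island → 10:39 UTC.
Add 4 hours and 5 minutes leg 2 → 14:44 UTC.
Add 2 hours 27 minutes layover in Greywater → 17:11 UTC.
Add 11 hours and 55 minutes leg 3 → 05:06 UTC (Jul 21).
Add 4 hours 55 minutes layover in Kabul → 10:01 UTC.
Add 6 hours and 19 minutes leg 4 → 16:20 UTC.
Pago Pago is UTC−11:00, so local arrival = 16:20 − 11:00 = 05:20 on Jul 21.

05:20 on July 21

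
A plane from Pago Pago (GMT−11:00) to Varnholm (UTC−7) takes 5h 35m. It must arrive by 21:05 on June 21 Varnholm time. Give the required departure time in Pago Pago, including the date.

11:30 on Jun 21

Target arrival in UTC: 21:05 + 7:00 = 04:05 on Jun 22.
Subtract 5 hours and 35 minutes → departure 22:30 UTC on Jun 21.
Pago Pago is UTC−11:00: 22:30 − 11:00 = 11:30 on Jun 21.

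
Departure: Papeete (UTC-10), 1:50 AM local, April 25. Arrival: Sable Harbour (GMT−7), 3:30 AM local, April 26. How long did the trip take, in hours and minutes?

Departure in UTC: 1:50 AM + 10:00 = 11:50 AM on Apr 25.
Arrival in UTC: 3:30 AM + 7:00 = 10:30 AM on Apr 26.
Elapsed = 10:30 AM − 11:50 AM (+1 day) = 22 hours 40 minutes.

22 hours 40 minutes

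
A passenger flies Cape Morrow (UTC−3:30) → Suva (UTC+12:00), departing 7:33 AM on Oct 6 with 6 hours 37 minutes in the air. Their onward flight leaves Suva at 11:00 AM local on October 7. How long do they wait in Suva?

Convert departure to UTC: 7:33 AM + 3:30 = 11:03 AM UTC on Oct 6.
Add 6 hours and 37 minutes flight time → 5:40 PM UTC.
Suva is UTC+12:00, so local arrival = 5:40 PM + 12:00 = 5:40 AM on Oct 7.
Layover = 11:00 AM − 5:40 AM = 5 hours 20 minutes.

5 hours 20 minutes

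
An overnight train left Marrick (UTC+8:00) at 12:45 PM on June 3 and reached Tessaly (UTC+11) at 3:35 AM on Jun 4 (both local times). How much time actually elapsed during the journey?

11 hours 50 minutes

Departure in UTC: 12:45 PM − 8:00 = 4:45 AM on Jun 3.
Arrival in UTC: 3:35 AM − 11:00 = 4:35 PM on Jun 3.
Elapsed = 4:35 PM − 4:45 AM = 11 hours 50 minutes.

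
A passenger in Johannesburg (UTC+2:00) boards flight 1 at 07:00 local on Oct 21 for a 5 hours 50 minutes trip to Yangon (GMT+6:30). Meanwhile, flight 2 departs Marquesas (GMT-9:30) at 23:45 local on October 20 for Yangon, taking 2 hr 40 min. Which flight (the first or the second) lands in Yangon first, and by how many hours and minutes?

the first, by 1 hour 5 minutes

Flight 1 in UTC: 07:00 − 2:00 = 05:00 on Oct 21.
+5 hours 50 minutes → arrive 10:50 UTC on Oct 21.
Flight 2 in UTC: 23:45 + 9:30 = 09:15 on Oct 21.
+2 hours 40 minutes → arrive 11:55 UTC on Oct 21.
Flight 1 lands earlier by 1 hour 5 minutes.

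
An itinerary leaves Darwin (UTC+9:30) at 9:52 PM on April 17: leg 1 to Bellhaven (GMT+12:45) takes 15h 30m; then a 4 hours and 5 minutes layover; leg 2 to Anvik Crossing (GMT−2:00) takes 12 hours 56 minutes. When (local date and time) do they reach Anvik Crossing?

Convert departure to UTC: 9:52 PM − 9:30 = 12:22 PM UTC on Apr 17.
Add 15 hours and 30 minutes leg 1 → 3:52 AM UTC (Apr 18).
Add 4 hours and 5 minutes layover in Bellhaven → 7:57 AM UTC.
Add 12 hours and 56 minutes leg 2 → 8:53 PM UTC.
Anvik Crossing is UTC−2:00, so local arrival = 8:53 PM − 2:00 = 6:53 PM on Apr 18.

6:53 PM on Apr 18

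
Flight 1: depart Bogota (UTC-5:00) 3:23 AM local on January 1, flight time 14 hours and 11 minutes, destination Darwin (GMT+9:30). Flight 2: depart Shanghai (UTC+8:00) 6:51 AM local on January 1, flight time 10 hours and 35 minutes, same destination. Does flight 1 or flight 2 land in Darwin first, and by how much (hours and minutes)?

Flight 1 in UTC: 3:23 AM + 5:00 = 8:23 AM on Jan 1.
+14 hours 11 minutes → arrive 10:34 PM UTC on Jan 1.
Flight 2 in UTC: 6:51 AM − 8:00 = 10:51 PM on Dec 31.
+10 hours and 35 minutes → arrive 9:26 AM UTC on Jan 1.
Flight 2 lands earlier by 13 hours 8 minutes.

the second, by 13 hours 8 minutes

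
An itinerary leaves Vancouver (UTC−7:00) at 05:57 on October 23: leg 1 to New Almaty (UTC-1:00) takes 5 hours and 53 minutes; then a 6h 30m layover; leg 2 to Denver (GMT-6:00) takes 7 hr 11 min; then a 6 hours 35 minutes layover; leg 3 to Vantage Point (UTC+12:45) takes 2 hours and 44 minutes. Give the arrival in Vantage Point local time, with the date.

Convert departure to UTC: 05:57 + 7:00 = 12:57 UTC on Oct 23.
Add 5 hours 53 minutes leg 1 → 18:50 UTC.
Add 6 hours and 30 minutes layover in New Almaty → 01:20 UTC (Oct 24).
Add 7 hours and 11 minutes leg 2 → 08:31 UTC.
Add 6 hours 35 minutes layover in Denver → 15:06 UTC.
Add 2 hours 44 minutes leg 3 → 17:50 UTC.
Vantage Point is UTC+12:45, so local arrival = 17:50 + 12:45 = 06:35 on Oct 25.

06:35 on October 25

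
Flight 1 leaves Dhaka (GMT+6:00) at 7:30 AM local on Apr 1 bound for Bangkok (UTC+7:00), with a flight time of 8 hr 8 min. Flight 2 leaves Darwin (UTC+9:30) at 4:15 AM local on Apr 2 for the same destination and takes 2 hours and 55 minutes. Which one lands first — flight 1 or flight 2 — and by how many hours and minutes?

the first, by 12 hours 2 minutes

Flight 1 in UTC: 7:30 AM − 6:00 = 1:30 AM on Apr 1.
+8 hours and 8 minutes → arrive 9:38 AM UTC on Apr 1.
Flight 2 in UTC: 4:15 AM − 9:30 = 6:45 PM on Apr 1.
+2 hours and 55 minutes → arrive 9:40 PM UTC on Apr 1.
Flight 1 lands earlier by 12 hours 2 minutes.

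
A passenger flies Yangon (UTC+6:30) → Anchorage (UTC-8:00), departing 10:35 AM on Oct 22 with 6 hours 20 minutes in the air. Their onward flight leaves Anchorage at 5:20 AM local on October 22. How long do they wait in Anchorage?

Convert departure to UTC: 10:35 AM − 6:30 = 4:05 AM UTC on Oct 22.
Add 6 hours and 20 minutes flight time → 10:25 AM UTC.
Anchorage is UTC−8:00, so local arrival = 10:25 AM − 8:00 = 2:25 AM on Oct 22.
Layover = 5:20 AM − 2:25 AM = 2 hours 55 minutes.

2 hours 55 minutes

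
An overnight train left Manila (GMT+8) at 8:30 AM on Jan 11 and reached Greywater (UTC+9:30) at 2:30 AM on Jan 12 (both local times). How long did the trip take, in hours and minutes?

Departure in UTC: 8:30 AM − 8:00 = 12:30 AM on Jan 11.
Arrival in UTC: 2:30 AM − 9:30 = 5:00 PM on Jan 11.
Elapsed = 5:00 PM − 12:30 AM = 16 hours 30 minutes.

16 hours 30 minutes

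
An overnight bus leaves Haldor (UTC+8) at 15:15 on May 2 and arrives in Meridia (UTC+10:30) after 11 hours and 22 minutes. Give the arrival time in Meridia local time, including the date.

05:07 on May 3

Convert departure to UTC: 15:15 − 8:00 = 07:15 UTC on May 2.
Add 11 hours 22 minutes travel time → 18:37 UTC.
Meridia is UTC+10:30, so local arrival = 18:37 + 10:30 = 05:07 on May 3.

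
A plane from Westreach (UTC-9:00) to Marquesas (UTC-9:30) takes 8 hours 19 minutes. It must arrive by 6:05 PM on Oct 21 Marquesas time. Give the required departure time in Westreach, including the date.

Target arrival in UTC: 6:05 PM + 9:30 = 3:35 AM on Oct 22.
Subtract 8 hours and 19 minutes → departure 7:16 PM UTC on Oct 21.
Westreach is UTC−9:00: 7:16 PM − 9:00 = 10:16 AM on Oct 21.

10:16 AM on October 21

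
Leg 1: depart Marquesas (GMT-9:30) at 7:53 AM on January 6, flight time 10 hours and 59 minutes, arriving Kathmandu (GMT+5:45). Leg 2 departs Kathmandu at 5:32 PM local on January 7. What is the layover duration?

7 hours 25 minutes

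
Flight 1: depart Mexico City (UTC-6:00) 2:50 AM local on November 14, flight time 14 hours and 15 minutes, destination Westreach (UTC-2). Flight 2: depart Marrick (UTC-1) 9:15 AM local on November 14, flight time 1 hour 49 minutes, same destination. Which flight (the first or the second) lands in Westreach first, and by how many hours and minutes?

Flight 1 in UTC: 2:50 AM + 6:00 = 8:50 AM on Nov 14.
+14 hours and 15 minutes → arrive 11:05 PM UTC on Nov 14.
Flight 2 in UTC: 9:15 AM + 1:00 = 10:15 AM on Nov 14.
+1 hour and 49 minutes → arrive 12:04 PM UTC on Nov 14.
Flight 2 lands earlier by 11 hours 1 minute.

the second, by 11 hours 1 minute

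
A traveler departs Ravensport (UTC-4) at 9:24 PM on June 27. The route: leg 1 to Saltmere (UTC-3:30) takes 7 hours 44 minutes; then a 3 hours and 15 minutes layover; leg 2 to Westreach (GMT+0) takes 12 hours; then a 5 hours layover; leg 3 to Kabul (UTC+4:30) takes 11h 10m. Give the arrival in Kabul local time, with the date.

9:03 PM on Jun 29

Convert departure to UTC: 9:24 PM + 4:00 = 1:24 AM UTC on Jun 28.
Add 7 hours and 44 minutes leg 1 → 9:08 AM UTC.
Add 3 hours 15 minutes layover in Saltmere → 12:23 PM UTC.
Add 12 hours leg 2 → 12:23 AM UTC (Jun 29).
Add 5 hours layover in Westreach → 5:23 AM UTC.
Add 11 hours and 10 minutes leg 3 → 4:33 PM UTC.
Kabul is UTC+4:30, so local arrival = 4:33 PM + 4:30 = 9:03 PM on Jun 29.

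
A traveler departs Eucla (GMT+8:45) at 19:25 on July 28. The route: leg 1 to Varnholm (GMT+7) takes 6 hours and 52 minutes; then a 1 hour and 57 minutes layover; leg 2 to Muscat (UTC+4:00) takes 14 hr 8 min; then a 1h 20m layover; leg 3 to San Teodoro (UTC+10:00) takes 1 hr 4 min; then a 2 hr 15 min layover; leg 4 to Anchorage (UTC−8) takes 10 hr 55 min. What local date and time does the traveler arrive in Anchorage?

17:11 on July 29

Convert departure to UTC: 19:25 − 8:45 = 10:40 UTC on Jul 28.
Add 6 hours and 52 minutes leg 1 → 17:32 UTC.
Add 1 hour 57 minutes layover in Varnholm → 19:29 UTC.
Add 14 hours 8 minutes leg 2 → 09:37 UTC (Jul 29).
Add 1 hour 20 minutes layover in Muscat → 10:57 UTC.
Add 1 hour 4 minutes leg 3 → 12:01 UTC.
Add 2 hours and 15 minutes layover in San Teodoro → 14:16 UTC.
Add 10 hours and 55 minutes leg 4 → 01:11 UTC (Jul 30).
Anchorage is UTC−8:00, so local arrival = 01:11 − 8:00 = 17:11 on Jul 29.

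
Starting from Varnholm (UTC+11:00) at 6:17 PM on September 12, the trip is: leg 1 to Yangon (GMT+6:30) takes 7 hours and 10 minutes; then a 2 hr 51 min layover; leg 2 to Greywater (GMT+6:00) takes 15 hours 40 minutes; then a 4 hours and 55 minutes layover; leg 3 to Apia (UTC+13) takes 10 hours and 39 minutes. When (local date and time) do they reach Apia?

Convert departure to UTC: 6:17 PM − 11:00 = 7:17 AM UTC on Sep 12.
Add 7 hours and 10 minutes leg 1 → 2:27 PM UTC.
Add 2 hours and 51 minutes layover in Yangon → 5:18 PM UTC.
Add 15 hours 40 minutes leg 2 → 8:58 AM UTC (Sep 13).
Add 4 hours 55 minutes layover in Greywater → 1:53 PM UTC.
Add 10 hours and 39 minutes leg 3 → 12:32 AM UTC (Sep 14).
Apia is UTC+13:00, so local arrival = 12:32 AM + 13:00 = 1:32 PM on Sep 14.

1:32 PM on September 14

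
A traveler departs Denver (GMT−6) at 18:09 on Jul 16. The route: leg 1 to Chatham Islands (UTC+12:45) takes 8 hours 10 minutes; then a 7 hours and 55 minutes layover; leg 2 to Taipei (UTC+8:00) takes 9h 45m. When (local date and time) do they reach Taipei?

Convert departure to UTC: 18:09 + 6:00 = 00:09 UTC on Jul 17.
Add 8 hours 10 minutes leg 1 → 08:19 UTC.
Add 7 hours and 55 minutes layover in Chatham Islands → 16:14 UTC.
Add 9 hours and 45 minutes leg 2 → 01:59 UTC (Jul 18).
Taipei is UTC+8:00, so local arrival = 01:59 + 8:00 = 09:59 on Jul 18.

09:59 on July 18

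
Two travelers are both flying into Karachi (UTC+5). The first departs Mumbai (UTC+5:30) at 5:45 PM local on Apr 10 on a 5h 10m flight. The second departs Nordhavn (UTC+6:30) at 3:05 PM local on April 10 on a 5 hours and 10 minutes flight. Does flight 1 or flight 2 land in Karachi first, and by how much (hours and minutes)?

Flight 1 in UTC: 5:45 PM − 5:30 = 12:15 PM on Apr 10.
+5 hours and 10 minutes → arrive 5:25 PM UTC on Apr 10.
Flight 2 in UTC: 3:05 PM − 6:30 = 8:35 AM on Apr 10.
+5 hours 10 minutes → arrive 1:45 PM UTC on Apr 10.
Flight 2 lands earlier by 3 hours 40 minutes.

the second, by 3 hours 40 minutes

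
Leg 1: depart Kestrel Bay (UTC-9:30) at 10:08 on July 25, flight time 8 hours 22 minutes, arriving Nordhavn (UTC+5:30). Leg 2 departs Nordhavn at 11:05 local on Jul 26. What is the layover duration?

1 hour 35 minutes

Convert departure to UTC: 10:08 + 9:30 = 19:38 UTC on Jul 25.
Add 8 hours and 22 minutes flight time → 04:00 UTC (Jul 26).
Nordhavn is UTC+5:30, so local arrival = 04:00 + 5:30 = 09:30 on Jul 26.
Layover = 11:05 − 09:30 = 1 hour 35 minutes.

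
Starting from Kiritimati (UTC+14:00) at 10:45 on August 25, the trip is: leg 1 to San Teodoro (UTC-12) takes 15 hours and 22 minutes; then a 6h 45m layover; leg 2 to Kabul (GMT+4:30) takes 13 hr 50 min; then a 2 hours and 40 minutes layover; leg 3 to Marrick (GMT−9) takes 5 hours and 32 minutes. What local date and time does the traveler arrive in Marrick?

Convert departure to UTC: 10:45 − 14:00 = 20:45 UTC on Aug 24.
Add 15 hours and 22 minutes leg 1 → 12:07 UTC (Aug 25).
Add 6 hours and 45 minutes layover in San Teodoro → 18:52 UTC.
Add 13 hours 50 minutes leg 2 → 08:42 UTC (Aug 26).
Add 2 hours 40 minutes layover in Kabul → 11:22 UTC.
Add 5 hours 32 minutes leg 3 → 16:54 UTC.
Marrick is UTC−9:00, so local arrival = 16:54 − 9:00 = 07:54 on Aug 26.

07:54 on August 26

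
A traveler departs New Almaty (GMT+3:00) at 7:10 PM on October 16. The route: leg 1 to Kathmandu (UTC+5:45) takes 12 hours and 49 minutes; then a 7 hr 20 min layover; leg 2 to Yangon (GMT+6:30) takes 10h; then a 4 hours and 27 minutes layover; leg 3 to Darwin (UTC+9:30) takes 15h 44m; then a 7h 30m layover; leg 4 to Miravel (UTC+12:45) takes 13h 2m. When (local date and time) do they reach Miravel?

3:47 AM on October 20

Convert departure to UTC: 7:10 PM − 3:00 = 4:10 PM UTC on Oct 16.
Add 12 hours 49 minutes leg 1 → 4:59 AM UTC (Oct 17).
Add 7 hours and 20 minutes layover in Kathmandu → 12:19 PM UTC.
Add 10 hours leg 2 → 10:19 PM UTC.
Add 4 hours and 27 minutes layover in Yangon → 2:46 AM UTC (Oct 18).
Add 15 hours and 44 minutes leg 3 → 6:30 PM UTC.
Add 7 hours 30 minutes layover in Darwin → 2:00 AM UTC (Oct 19).
Add 13 hours and 2 minutes leg 4 → 3:02 PM UTC.
Miravel is UTC+12:45, so local arrival = 3:02 PM + 12:45 = 3:47 AM on Oct 20.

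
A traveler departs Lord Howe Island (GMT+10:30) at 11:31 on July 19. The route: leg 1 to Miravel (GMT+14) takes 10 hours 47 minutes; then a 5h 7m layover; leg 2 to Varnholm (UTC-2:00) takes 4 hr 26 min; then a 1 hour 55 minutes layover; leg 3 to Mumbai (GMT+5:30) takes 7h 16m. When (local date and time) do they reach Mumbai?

Convert departure to UTC: 11:31 − 10:30 = 01:01 UTC on Jul 19.
Add 10 hours and 47 minutes leg 1 → 11:48 UTC.
Add 5 hours 7 minutes layover in Miravel → 16:55 UTC.
Add 4 hours and 26 minutes leg 2 → 21:21 UTC.
Add 1 hour and 55 minutes layover in Varnholm → 23:16 UTC.
Add 7 hours 16 minutes leg 3 → 06:32 UTC (Jul 20).
Mumbai is UTC+5:30, so local arrival = 06:32 + 5:30 = 12:02 on Jul 20.

12:02 on July 20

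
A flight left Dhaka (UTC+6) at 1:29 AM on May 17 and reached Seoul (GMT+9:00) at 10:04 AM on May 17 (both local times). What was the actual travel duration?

5 hours 35 minutes

Seoul is 3:00 ahead of Dhaka.
Clock-face elapsed time (ignoring zones) is 8 hours 35 minutes.
Actual elapsed = 8 hours 35 minutes − 3:00 = 5 hours 35 minutes.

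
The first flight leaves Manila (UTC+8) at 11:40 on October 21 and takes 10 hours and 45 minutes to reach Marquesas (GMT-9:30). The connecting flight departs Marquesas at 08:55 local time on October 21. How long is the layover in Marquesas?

4 hours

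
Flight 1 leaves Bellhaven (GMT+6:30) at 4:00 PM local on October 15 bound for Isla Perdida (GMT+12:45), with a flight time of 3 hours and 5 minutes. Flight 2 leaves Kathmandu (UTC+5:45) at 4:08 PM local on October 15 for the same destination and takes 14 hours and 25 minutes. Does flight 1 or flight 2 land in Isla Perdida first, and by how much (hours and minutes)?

the first, by 12 hours 13 minutes

Flight 1 in UTC: 4:00 PM − 6:30 = 9:30 AM on Oct 15.
+3 hours 5 minutes → arrive 12:35 PM UTC on Oct 15.
Flight 2 in UTC: 4:08 PM − 5:45 = 10:23 AM on Oct 15.
+14 hours and 25 minutes → arrive 12:48 AM UTC on Oct 16.
Flight 1 lands earlier by 12 hours 13 minutes.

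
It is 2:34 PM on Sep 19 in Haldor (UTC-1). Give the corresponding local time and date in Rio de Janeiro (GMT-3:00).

12:34 PM on September 19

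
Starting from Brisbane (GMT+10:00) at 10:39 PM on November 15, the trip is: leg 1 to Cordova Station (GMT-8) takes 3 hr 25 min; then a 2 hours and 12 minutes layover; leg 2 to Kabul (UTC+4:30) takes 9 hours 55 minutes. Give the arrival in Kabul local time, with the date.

8:41 AM on November 16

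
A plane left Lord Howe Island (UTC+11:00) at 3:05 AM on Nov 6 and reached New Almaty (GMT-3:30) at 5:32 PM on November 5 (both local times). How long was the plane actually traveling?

4 hours 57 minutes

Departure in UTC: 3:05 AM − 11:00 = 4:05 PM on Nov 5.
Arrival in UTC: 5:32 PM + 3:30 = 9:02 PM on Nov 5.
Elapsed = 9:02 PM − 4:05 PM = 4 hours 57 minutes.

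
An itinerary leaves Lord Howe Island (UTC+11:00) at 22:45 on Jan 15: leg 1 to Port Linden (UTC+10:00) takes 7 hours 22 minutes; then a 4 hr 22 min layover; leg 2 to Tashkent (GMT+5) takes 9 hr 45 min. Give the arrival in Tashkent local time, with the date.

Convert departure to UTC: 22:45 − 11:00 = 11:45 UTC on Jan 15.
Add 7 hours and 22 minutes leg 1 → 19:07 UTC.
Add 4 hours and 22 minutes layover in Port Linden → 23:29 UTC.
Add 9 hours and 45 minutes leg 2 → 09:14 UTC (Jan 16).
Tashkent is UTC+5:00, so local arrival = 09:14 + 5:00 = 14:14 on Jan 16.

14:14 on Jan 16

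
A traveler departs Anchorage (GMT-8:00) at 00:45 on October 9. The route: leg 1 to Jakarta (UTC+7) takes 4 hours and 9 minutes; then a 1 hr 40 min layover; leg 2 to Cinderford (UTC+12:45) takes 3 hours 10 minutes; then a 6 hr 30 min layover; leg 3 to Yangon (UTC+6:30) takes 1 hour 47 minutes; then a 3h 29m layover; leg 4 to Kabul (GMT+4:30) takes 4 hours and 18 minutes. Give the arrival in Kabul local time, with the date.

Convert departure to UTC: 00:45 + 8:00 = 08:45 UTC on Oct 9.
Add 4 hours and 9 minutes leg 1 → 12:54 UTC.
Add 1 hour and 40 minutes layover in Jakarta → 14:34 UTC.
Add 3 hours and 10 minutes leg 2 → 17:44 UTC.
Add 6 hours and 30 minutes layover in Cinderford → 00:14 UTC (Oct 10).
Add 1 hour and 47 minutes leg 3 → 02:01 UTC.
Add 3 hours and 29 minutes layover in Yangon → 05:30 UTC.
Add 4 hours and 18 minutes leg 4 → 09:48 UTC.
Kabul is UTC+4:30, so local arrival = 09:48 + 4:30 = 14:18 on Oct 10.

14:18 on October 10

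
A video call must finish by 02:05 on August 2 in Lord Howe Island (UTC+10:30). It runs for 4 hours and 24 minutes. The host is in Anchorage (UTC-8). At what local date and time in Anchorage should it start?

Target end time in UTC: 02:05 − 10:30 = 15:35 on Aug 1.
Subtract 4 hours 24 minutes → start 11:11 UTC on Aug 1.
Anchorage is UTC−8:00: 11:11 − 8:00 = 03:11 on Aug 1.

03:11 on Aug 1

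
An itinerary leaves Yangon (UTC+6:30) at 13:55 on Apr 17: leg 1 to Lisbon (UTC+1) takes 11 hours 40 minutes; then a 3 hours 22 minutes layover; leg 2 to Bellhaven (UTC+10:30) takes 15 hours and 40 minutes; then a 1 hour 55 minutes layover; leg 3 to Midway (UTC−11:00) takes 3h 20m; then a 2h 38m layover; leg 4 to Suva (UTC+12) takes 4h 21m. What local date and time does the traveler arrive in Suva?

Convert departure to UTC: 13:55 − 6:30 = 07:25 UTC on Apr 17.
Add 11 hours and 40 minutes leg 1 → 19:05 UTC.
Add 3 hours 22 minutes layover in Lisbon → 22:27 UTC.
Add 15 hours 40 minutes leg 2 → 14:07 UTC (Apr 18).
Add 1 hour 55 minutes layover in Bellhaven → 16:02 UTC.
Add 3 hours and 20 minutes leg 3 → 19:22 UTC.
Add 2 hours and 38 minutes layover in Midway → 22:00 UTC.
Add 4 hours and 21 minutes leg 4 → 02:21 UTC (Apr 19).
Suva is UTC+12:00, so local arrival = 02:21 + 12:00 = 14:21 on Apr 19.

14:21 on April 19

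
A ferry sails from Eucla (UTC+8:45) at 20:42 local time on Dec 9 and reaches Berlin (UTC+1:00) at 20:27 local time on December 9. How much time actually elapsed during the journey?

Departure in UTC: 20:42 − 8:45 = 11:57 on Dec 9.
Arrival in UTC: 20:27 − 1:00 = 19:27 on Dec 9.
Elapsed = 19:27 − 11:57 = 7 hours 30 minutes.

7 hours 30 minutes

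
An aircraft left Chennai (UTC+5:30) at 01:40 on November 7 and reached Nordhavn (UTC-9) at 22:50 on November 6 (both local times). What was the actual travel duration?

Departure in UTC: 01:40 − 5:30 = 20:10 on Nov 6.
Arrival in UTC: 22:50 + 9:00 = 07:50 on Nov 7.
Elapsed = 07:50 − 20:10 (+1 day) = 11 hours 40 minutes.

11 hours 40 minutes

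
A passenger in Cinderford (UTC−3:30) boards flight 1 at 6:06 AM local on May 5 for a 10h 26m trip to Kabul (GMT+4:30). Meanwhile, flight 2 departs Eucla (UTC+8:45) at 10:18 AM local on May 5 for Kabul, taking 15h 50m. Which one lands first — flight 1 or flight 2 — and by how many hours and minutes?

Flight 1 in UTC: 6:06 AM + 3:30 = 9:36 AM on May 5.
+10 hours and 26 minutes → arrive 8:02 PM UTC on May 5.
Flight 2 in UTC: 10:18 AM − 8:45 = 1:33 AM on May 5.
+15 hours 50 minutes → arrive 5:23 PM UTC on May 5.
Flight 2 lands earlier by 2 hours 39 minutes.

the second, by 2 hours 39 minutes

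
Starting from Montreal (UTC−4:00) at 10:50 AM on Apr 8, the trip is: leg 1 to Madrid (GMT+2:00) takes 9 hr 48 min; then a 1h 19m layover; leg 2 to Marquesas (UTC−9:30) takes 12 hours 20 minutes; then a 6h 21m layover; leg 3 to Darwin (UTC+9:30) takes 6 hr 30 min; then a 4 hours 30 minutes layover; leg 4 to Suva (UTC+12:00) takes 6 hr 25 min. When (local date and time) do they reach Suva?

2:03 AM on April 11

Convert departure to UTC: 10:50 AM + 4:00 = 2:50 PM UTC on Apr 8.
Add 9 hours 48 minutes leg 1 → 12:38 AM UTC (Apr 9).
Add 1 hour and 19 minutes layover in Madrid → 1:57 AM UTC.
Add 12 hours and 20 minutes leg 2 → 2:17 PM UTC.
Add 6 hours and 21 minutes layover in Marquesas → 8:38 PM UTC.
Add 6 hours 30 minutes leg 3 → 3:08 AM UTC (Apr 10).
Add 4 hours 30 minutes layover in Darwin → 7:38 AM UTC.
Add 6 hours and 25 minutes leg 4 → 2:03 PM UTC.
Suva is UTC+12:00, so local arrival = 2:03 PM + 12:00 = 2:03 AM on Apr 11.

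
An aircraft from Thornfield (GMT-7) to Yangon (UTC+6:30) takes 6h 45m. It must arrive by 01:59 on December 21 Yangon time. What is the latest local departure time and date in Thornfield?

Target arrival in UTC: 01:59 − 6:30 = 19:29 on Dec 20.
Subtract 6 hours and 45 minutes → departure 12:44 UTC on Dec 20.
Thornfield is UTC−7:00: 12:44 − 7:00 = 05:44 on Dec 20.

05:44 on December 20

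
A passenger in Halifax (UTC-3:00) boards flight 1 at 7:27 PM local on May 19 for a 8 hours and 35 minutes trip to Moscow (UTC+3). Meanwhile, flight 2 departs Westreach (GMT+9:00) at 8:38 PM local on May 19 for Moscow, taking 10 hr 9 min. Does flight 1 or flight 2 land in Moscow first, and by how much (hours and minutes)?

the second, by 9 hours 15 minutes

Flight 1 in UTC: 7:27 PM + 3:00 = 10:27 PM on May 19.
+8 hours 35 minutes → arrive 7:02 AM UTC on May 20.
Flight 2 in UTC: 8:38 PM − 9:00 = 11:38 AM on May 19.
+10 hours and 9 minutes → arrive 9:47 PM UTC on May 19.
Flight 2 lands earlier by 9 hours 15 minutes.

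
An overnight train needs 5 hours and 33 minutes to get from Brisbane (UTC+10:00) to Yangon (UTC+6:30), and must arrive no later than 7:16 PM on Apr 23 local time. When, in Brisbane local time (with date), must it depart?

5:13 PM on Apr 23

Target arrival in UTC: 7:16 PM − 6:30 = 12:46 PM on Apr 23.
Subtract 5 hours 33 minutes → departure 7:13 AM UTC on Apr 23.
Brisbane is UTC+10:00: 7:13 AM + 10:00 = 5:13 PM on Apr 23.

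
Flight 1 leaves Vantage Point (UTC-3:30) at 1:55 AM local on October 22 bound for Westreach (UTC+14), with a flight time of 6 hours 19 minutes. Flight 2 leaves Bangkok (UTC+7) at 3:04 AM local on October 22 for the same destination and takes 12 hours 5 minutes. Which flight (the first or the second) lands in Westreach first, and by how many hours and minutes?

Flight 1 in UTC: 1:55 AM + 3:30 = 5:25 AM on Oct 22.
+6 hours 19 minutes → arrive 11:44 AM UTC on Oct 22.
Flight 2 in UTC: 3:04 AM − 7:00 = 8:04 PM on Oct 21.
+12 hours 5 minutes → arrive 8:09 AM UTC on Oct 22.
Flight 2 lands earlier by 3 hours 35 minutes.

the second, by 3 hours 35 minutes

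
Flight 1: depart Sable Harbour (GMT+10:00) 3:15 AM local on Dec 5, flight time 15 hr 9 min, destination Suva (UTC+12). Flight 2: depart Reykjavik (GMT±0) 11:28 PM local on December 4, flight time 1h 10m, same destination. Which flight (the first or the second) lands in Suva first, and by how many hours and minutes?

the second, by 7 hours 46 minutes

Flight 1 in UTC: 3:15 AM − 10:00 = 5:15 PM on Dec 4.
+15 hours and 9 minutes → arrive 8:24 AM UTC on Dec 5.
Flight 2 departs at 11:28 PM UTC (Dec 4).
+1 hour 10 minutes → arrive 12:38 AM UTC on Dec 5.
Flight 2 lands earlier by 7 hours 46 minutes.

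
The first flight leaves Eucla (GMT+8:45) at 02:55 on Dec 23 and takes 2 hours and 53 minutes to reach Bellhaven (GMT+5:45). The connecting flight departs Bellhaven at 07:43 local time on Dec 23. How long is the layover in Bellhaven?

4 hours 55 minutes

Convert departure to UTC: 02:55 − 8:45 = 18:10 UTC on Dec 22.
Add 2 hours 53 minutes flight time → 21:03 UTC.
Bellhaven is UTC+5:45, so local arrival = 21:03 + 5:45 = 02:48 on Dec 23.
Layover = 07:43 − 02:48 = 4 hours 55 minutes.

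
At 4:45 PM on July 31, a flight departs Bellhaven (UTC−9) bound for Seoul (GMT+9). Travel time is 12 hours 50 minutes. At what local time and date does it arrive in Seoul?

Seoul is 18:00 ahead of Bellhaven.
After 12 hours and 50 minutes it is 5:35 AM (Aug 1) in Bellhaven.
Shift by the zone difference: 5:35 AM + 18:00 = 11:35 PM on Aug 1 in Seoul.

11:35 PM on August 1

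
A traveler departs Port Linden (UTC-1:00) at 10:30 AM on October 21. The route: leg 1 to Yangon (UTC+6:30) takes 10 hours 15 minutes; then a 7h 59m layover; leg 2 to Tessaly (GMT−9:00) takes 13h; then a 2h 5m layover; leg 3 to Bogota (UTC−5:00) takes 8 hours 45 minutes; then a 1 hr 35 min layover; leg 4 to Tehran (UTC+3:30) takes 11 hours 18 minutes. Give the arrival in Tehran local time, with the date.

9:57 PM on Oct 23

Convert departure to UTC: 10:30 AM + 1:00 = 11:30 AM UTC on Oct 21.
Add 10 hours and 15 minutes leg 1 → 9:45 PM UTC.
Add 7 hours and 59 minutes layover in Yangon → 5:44 AM UTC (Oct 22).
Add 13 hours leg 2 → 6:44 PM UTC.
Add 2 hours and 5 minutes layover in Tessaly → 8:49 PM UTC.
Add 8 hours 45 minutes leg 3 → 5:34 AM UTC (Oct 23).
Add 1 hour 35 minutes layover in Bogota → 7:09 AM UTC.
Add 11 hours and 18 minutes leg 4 → 6:27 PM UTC.
Tehran is UTC+3:30, so local arrival = 6:27 PM + 3:30 = 9:57 PM on Oct 23.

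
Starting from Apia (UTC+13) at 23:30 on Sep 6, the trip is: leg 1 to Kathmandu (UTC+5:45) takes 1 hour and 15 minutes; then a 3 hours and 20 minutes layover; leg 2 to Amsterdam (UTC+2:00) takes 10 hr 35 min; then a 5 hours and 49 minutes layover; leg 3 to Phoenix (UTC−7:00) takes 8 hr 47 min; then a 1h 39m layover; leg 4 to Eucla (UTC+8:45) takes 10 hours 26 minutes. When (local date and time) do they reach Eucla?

Convert departure to UTC: 23:30 − 13:00 = 10:30 UTC on Sep 6.
Add 1 hour 15 minutes leg 1 → 11:45 UTC.
Add 3 hours 20 minutes layover in Kathmandu → 15:05 UTC.
Add 10 hours 35 minutes leg 2 → 01:40 UTC (Sep 7).
Add 5 hours 49 minutes layover in Amsterdam → 07:29 UTC.
Add 8 hours 47 minutes leg 3 → 16:16 UTC.
Add 1 hour and 39 minutes layover in Phoenix → 17:55 UTC.
Add 10 hours 26 minutes leg 4 → 04:21 UTC (Sep 8).
Eucla is UTC+8:45, so local arrival = 04:21 + 8:45 = 13:06 on Sep 8.

13:06 on Sep 8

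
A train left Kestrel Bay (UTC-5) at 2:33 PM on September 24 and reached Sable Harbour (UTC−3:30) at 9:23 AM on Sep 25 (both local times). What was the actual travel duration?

Departure in UTC: 2:33 PM + 5:00 = 7:33 PM on Sep 24.
Arrival in UTC: 9:23 AM + 3:30 = 12:53 PM on Sep 25.
Elapsed = 12:53 PM − 7:33 PM (+1 day) = 17 hours 20 minutes.

17 hours 20 minutes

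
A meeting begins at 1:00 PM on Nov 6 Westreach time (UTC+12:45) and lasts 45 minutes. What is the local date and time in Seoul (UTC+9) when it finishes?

Seoul is 3:45 behind Westreach.
After 45 minutes it is 1:45 PM in Westreach.
Shift by the zone difference: 1:45 PM − 3:45 = 10:00 AM on Nov 6 in Seoul.

10:00 AM on November 6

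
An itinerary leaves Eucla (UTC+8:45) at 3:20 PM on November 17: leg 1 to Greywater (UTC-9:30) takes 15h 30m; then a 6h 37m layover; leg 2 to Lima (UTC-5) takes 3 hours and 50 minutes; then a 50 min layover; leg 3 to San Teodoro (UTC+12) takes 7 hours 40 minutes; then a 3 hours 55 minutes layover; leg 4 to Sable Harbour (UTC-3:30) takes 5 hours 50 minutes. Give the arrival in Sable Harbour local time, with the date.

Convert departure to UTC: 3:20 PM − 8:45 = 6:35 AM UTC on Nov 17.
Add 15 hours and 30 minutes leg 1 → 10:05 PM UTC.
Add 6 hours and 37 minutes layover in Greywater → 4:42 AM UTC (Nov 18).
Add 3 hours 50 minutes leg 2 → 8:32 AM UTC.
Add 50 minutes layover in Lima → 9:22 AM UTC.
Add 7 hours 40 minutes leg 3 → 5:02 PM UTC.
Add 3 hours 55 minutes layover in San Teodoro → 8:57 PM UTC.
Add 5 hours and 50 minutes leg 4 → 2:47 AM UTC (Nov 19).
Sable Harbour is UTC−3:30, so local arrival = 2:47 AM − 3:30 = 11:17 PM on Nov 18.

11:17 PM on Nov 18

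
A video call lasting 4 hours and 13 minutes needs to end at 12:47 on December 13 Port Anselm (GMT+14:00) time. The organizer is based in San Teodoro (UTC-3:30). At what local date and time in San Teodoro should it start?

15:04 on Dec 12

Target end time in UTC: 12:47 − 14:00 = 22:47 on Dec 12.
Subtract 4 hours and 13 minutes → start 18:34 UTC on Dec 12.
San Teodoro is UTC−3:30: 18:34 − 3:30 = 15:04 on Dec 12.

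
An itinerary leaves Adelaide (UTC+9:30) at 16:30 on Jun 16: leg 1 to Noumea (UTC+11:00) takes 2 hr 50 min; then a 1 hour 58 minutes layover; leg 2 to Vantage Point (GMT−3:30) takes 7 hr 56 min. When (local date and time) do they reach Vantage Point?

16:14 on Jun 16

Convert departure to UTC: 16:30 − 9:30 = 07:00 UTC on Jun 16.
Add 2 hours 50 minutes leg 1 → 09:50 UTC.
Add 1 hour 58 minutes layover in Noumea → 11:48 UTC.
Add 7 hours 56 minutes leg 2 → 19:44 UTC.
Vantage Point is UTC−3:30, so local arrival = 19:44 − 3:30 = 16:14 on Jun 16.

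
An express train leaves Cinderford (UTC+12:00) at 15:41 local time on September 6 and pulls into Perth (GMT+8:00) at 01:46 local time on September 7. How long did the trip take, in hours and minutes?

Perth is 4:00 behind Cinderford.
Clock-face elapsed time (ignoring zones) is 10 hours 5 minutes.
Actual elapsed = 10 hours 5 minutes + 4:00 = 14 hours 5 minutes.

14 hours 5 minutes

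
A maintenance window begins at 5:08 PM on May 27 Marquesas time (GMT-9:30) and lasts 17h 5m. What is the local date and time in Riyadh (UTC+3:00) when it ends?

Riyadh is 12:30 ahead of Marquesas.
After 17 hours 5 minutes it is 10:13 AM (May 28) in Marquesas.
Shift by the zone difference: 10:13 AM + 12:30 = 10:43 PM on May 28 in Riyadh.

10:43 PM on May 28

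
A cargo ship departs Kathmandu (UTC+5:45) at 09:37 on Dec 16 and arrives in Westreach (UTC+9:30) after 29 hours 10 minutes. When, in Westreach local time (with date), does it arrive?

18:32 on December 17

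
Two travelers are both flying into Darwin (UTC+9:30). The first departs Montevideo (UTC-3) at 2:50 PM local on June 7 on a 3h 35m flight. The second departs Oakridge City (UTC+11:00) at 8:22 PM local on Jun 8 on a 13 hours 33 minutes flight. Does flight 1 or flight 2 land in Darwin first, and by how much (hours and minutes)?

the first, by 25 hours 30 minutes

Flight 1 in UTC: 2:50 PM + 3:00 = 5:50 PM on Jun 7.
+3 hours and 35 minutes → arrive 9:25 PM UTC on Jun 7.
Flight 2 in UTC: 8:22 PM − 11:00 = 9:22 AM on Jun 8.
+13 hours and 33 minutes → arrive 10:55 PM UTC on Jun 8.
Flight 1 lands earlier by 25 hours 30 minutes.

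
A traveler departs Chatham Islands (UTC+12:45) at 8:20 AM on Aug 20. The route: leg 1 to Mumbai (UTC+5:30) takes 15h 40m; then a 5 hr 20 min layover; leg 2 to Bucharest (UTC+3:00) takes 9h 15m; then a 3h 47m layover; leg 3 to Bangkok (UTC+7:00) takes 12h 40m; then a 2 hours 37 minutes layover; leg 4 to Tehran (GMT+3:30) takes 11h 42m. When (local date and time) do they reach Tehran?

12:06 PM on August 22

Convert departure to UTC: 8:20 AM − 12:45 = 7:35 PM UTC on Aug 19.
Add 15 hours and 40 minutes leg 1 → 11:15 AM UTC (Aug 20).
Add 5 hours 20 minutes layover in Mumbai → 4:35 PM UTC.
Add 9 hours 15 minutes leg 2 → 1:50 AM UTC (Aug 21).
Add 3 hours 47 minutes layover in Bucharest → 5:37 AM UTC.
Add 12 hours and 40 minutes leg 3 → 6:17 PM UTC.
Add 2 hours and 37 minutes layover in Bangkok → 8:54 PM UTC.
Add 11 hours and 42 minutes leg 4 → 8:36 AM UTC (Aug 22).
Tehran is UTC+3:30, so local arrival = 8:36 AM + 3:30 = 12:06 PM on Aug 22.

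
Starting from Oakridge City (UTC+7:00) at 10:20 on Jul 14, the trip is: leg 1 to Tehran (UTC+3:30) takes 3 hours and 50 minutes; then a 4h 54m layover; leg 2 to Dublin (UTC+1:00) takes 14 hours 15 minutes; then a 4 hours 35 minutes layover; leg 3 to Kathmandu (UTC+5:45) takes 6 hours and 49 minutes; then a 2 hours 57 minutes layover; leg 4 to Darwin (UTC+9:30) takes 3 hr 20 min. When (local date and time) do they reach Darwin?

Convert departure to UTC: 10:20 − 7:00 = 03:20 UTC on Jul 14.
Add 3 hours 50 minutes leg 1 → 07:10 UTC.
Add 4 hours 54 minutes layover in Tehran → 12:04 UTC.
Add 14 hours 15 minutes leg 2 → 02:19 UTC (Jul 15).
Add 4 hours 35 minutes layover in Dublin → 06:54 UTC.
Add 6 hours 49 minutes leg 3 → 13:43 UTC.
Add 2 hours and 57 minutes layover in Kathmandu → 16:40 UTC.
Add 3 hours 20 minutes leg 4 → 20:00 UTC.
Darwin is UTC+9:30, so local arrival = 20:00 + 9:30 = 05:30 on Jul 16.

05:30 on July 16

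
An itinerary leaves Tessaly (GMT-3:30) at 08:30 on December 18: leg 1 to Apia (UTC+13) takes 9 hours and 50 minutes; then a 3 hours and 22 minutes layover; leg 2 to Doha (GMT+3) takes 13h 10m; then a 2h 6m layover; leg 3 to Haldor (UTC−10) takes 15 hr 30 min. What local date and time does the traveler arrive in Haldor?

Convert departure to UTC: 08:30 + 3:30 = 12:00 UTC on Dec 18.
Add 9 hours and 50 minutes leg 1 → 21:50 UTC.
Add 3 hours 22 minutes layover in Apia → 01:12 UTC (Dec 19).
Add 13 hours and 10 minutes leg 2 → 14:22 UTC.
Add 2 hours 6 minutes layover in Doha → 16:28 UTC.
Add 15 hours 30 minutes leg 3 → 07:58 UTC (Dec 20).
Haldor is UTC−10:00, so local arrival = 07:58 − 10:00 = 21:58 on Dec 19.

21:58 on Dec 19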